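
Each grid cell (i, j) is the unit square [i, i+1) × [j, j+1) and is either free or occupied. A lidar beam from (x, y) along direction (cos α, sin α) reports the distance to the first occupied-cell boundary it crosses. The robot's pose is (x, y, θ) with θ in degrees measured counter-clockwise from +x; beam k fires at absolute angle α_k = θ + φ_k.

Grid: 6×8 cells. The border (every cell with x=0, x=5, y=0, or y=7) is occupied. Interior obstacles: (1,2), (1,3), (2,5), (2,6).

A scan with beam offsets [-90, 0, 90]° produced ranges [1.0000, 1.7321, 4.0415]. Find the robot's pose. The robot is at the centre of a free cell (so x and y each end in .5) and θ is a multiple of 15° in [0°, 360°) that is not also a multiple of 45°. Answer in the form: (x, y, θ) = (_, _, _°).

(x, y, θ) = (4.5, 4.5, 150°)

Enumerate (i+0.5, j+0.5, θ) over the 20 free cells and 16 admissible headings. For each, cast all 3 beams and compare to the given ranges.
  (2.5, 4.5, 345°): beam 1 = 1.9319 ≠ 1.0000 ✗
  (1.5, 5.5, 165°): beam 1 = 1.5529 ≠ 1.0000 ✗
  (3.5, 3.5, 120°): beam 1 = 1.7321 ≠ 1.0000 ✗
  (1.5, 5.5, 195°): beam 1 = 1.5529 ≠ 1.0000 ✗
  (4.5, 5.5, 30°): beam 2 = 0.5774 ≠ 1.7321 ✗
  …
  (4.5, 4.5, 150°): r_1=1.0000, r_2=1.7321, r_3=4.0415 — all match ✓
Only this pose fits every beam.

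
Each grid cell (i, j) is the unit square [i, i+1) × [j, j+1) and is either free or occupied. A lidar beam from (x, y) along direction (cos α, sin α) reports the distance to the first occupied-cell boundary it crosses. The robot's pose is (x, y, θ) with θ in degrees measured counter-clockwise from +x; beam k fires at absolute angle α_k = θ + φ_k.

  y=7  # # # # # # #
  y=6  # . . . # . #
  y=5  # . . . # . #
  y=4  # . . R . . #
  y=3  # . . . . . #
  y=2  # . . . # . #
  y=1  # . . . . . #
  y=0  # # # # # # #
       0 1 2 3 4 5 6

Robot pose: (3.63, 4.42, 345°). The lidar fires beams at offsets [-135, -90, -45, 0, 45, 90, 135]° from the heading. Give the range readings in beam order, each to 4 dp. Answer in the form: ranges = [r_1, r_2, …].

ranges = [3.0369, 3.5406, 1.6397, 2.4536, 1.1600, 1.4296, 2.9791]

beam 1: φ=-135°, α=210°
  cosα=-0.8660 sinα=-0.5000 | (3,4) | tMaxX 0.7275 tMaxY 0.8400 | tΔX 1.1547 tΔY 2.0000
    t=0.7275 [x] (2,4)
    t=0.8400 [y] (2,3)
    t=1.8822 [x] (1,3)
    t=2.8400 [y] (1,2)
    t=3.0369 [x] (0,2) — stop
  → r_1 = 3.0369
beam 2: φ=-90°, α=255°
  cosα=-0.2588 sinα=-0.9659 | (3,4) | tMaxX 2.4341 tMaxY 0.4348 | tΔX 3.8637 tΔY 1.0353
    t=0.4348 [y] (3,3)
    t=1.4701 [y] (3,2)
    t=2.4341 [x] (2,2)
    t=2.5054 [y] (2,1)
    t=3.5406 [y] (2,0) — stop
  → r_2 = 3.5406
beam 3: φ=-45°, α=300°
  cosα=0.5000 sinα=-0.8660 | (3,4) | tMaxX 0.7400 tMaxY 0.4850 | tΔX 2.0000 tΔY 1.1547
    t=0.4850 [y] (3,3)
    t=0.7400 [x] (4,3)
    t=1.6397 [y] (4,2) — stop
  → r_3 = 1.6397
beam 4: φ=0°, α=345°
  cosα=0.9659 sinα=-0.2588 | (3,4) | tMaxX 0.3831 tMaxY 1.6228 | tΔX 1.0353 tΔY 3.8637
    t=0.3831 [x] (4,4)
    t=1.4183 [x] (5,4)
    t=1.6228 [y] (5,3)
    t=2.4536 [x] (6,3) — stop
  → r_4 = 2.4536
beam 5: φ=45°, α=30°
  cosα=0.8660 sinα=0.5000 | (3,4) | tMaxX 0.4272 tMaxY 1.1600 | tΔX 1.1547 tΔY 2.0000
    t=0.4272 [x] (4,4)
    t=1.1600 [y] (4,5) — stop
  → r_5 = 1.1600
beam 6: φ=90°, α=75°
  cosα=0.2588 sinα=0.9659 | (3,4) | tMaxX 1.4296 tMaxY 0.6005 | tΔX 3.8637 tΔY 1.0353
    t=0.6005 [y] (3,5)
    t=1.4296 [x] (4,5) — stop
  → r_6 = 1.4296
beam 7: φ=135°, α=120°
  cosα=-0.5000 sinα=0.8660 | (3,4) | tMaxX 1.2600 tMaxY 0.6697 | tΔX 2.0000 tΔY 1.1547
    t=0.6697 [y] (3,5)
    t=1.2600 [x] (2,5)
    t=1.8244 [y] (2,6)
    t=2.9791 [y] (2,7) — stop
  → r_7 = 2.9791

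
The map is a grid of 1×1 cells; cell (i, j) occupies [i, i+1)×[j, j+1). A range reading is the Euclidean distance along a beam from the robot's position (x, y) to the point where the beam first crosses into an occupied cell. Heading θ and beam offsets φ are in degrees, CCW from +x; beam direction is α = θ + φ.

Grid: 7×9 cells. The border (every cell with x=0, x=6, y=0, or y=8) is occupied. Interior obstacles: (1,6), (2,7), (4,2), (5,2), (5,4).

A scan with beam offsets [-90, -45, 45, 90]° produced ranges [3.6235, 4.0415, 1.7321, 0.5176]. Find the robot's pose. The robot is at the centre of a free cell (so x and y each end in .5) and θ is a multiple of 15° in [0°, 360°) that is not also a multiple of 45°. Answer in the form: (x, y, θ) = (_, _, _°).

The pose lattice has 30·16 = 480 candidates. Test each by forward raycasting.
  (3.5, 6.5, 150°): beam 1 = 1.7321 ≠ 3.6235 ✗
  (4.5, 4.5, 195°): beam 2 = 3.0000 ≠ 4.0415 ✗
  (5.5, 7.5, 165°): beam 1 = 0.5176 ≠ 3.6235 ✗
  (3.5, 7.5, 105°): beam 1 = 1.9319 ≠ 3.6235 ✗
  …
  (4.5, 4.5, 255°): r_1=3.6235, r_2=4.0415, r_3=1.7321, r_4=0.5176 — all match ✓
Only this pose fits every beam.

(x, y, θ) = (4.5, 4.5, 255°)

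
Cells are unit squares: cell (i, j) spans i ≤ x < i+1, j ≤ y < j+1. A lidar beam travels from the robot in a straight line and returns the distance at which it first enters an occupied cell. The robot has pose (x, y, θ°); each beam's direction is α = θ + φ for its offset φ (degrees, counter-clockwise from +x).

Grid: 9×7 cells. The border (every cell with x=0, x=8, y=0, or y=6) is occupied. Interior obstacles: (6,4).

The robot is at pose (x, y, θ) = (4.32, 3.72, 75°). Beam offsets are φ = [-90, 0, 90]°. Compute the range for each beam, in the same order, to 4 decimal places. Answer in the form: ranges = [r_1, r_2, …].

ranges = [3.8098, 2.3604, 3.4371]

beam 1: φ=-90°, α=345°
  direction (0.9659, -0.2588); cell (4,3); t to first gridline: x 0.7040, y 2.7819 (then +1.0353 / +3.8637)
    (5,3) via x @ 0.7040
    (6,3) via x @ 1.7393
    (7,3) via x @ 2.7745
    (7,2) via y @ 2.7819
    (8,2) via x @ 3.8098  # hit
  → r_1 = 3.8098
beam 2: φ=0°, α=75°
  direction (0.2588, 0.9659); cell (4,3); t to first gridline: x 2.6273, y 0.2899 (then +3.8637 / +1.0353)
    (4,4) via y @ 0.2899
    (4,5) via y @ 1.3252
    (4,6) via y @ 2.3604  # hit
  → r_2 = 2.3604
beam 3: φ=90°, α=165°
  direction (-0.9659, 0.2588); cell (4,3); t to first gridline: x 0.3313, y 1.0818 (then +1.0353 / +3.8637)
    (3,3) via x @ 0.3313
    (3,4) via y @ 1.0818
    (2,4) via x @ 1.3666
    (1,4) via x @ 2.4018
    (0,4) via x @ 3.4371  # hit
  → r_3 = 3.4371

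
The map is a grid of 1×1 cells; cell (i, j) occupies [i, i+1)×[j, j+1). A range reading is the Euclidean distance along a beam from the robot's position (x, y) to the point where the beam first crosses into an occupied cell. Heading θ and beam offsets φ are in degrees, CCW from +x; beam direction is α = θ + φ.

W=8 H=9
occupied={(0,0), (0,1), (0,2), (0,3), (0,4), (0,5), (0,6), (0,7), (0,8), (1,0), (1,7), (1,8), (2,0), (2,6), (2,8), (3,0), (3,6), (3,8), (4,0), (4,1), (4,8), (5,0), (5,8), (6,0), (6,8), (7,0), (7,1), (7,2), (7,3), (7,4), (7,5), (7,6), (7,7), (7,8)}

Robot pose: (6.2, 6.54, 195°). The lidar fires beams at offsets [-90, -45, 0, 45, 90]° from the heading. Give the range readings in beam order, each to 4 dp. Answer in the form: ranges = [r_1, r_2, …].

ranges = [1.5115, 2.9200, 5.3834, 6.3970, 3.0910]

beam 1: φ=-90°, α=105°
  cosα=-0.2588 sinα=0.9659 | (6,6) | tMaxX 0.7727 tMaxY 0.4762 | tΔX 3.8637 tΔY 1.0353
    t=0.4762 [y] (6,7)
    t=0.7727 [x] (5,7)
    t=1.5115 [y] (5,8) — stop
  → r_1 = 1.5115
beam 2: φ=-45°, α=150°
  cosα=-0.8660 sinα=0.5000 | (6,6) | tMaxX 0.2309 tMaxY 0.9200 | tΔX 1.1547 tΔY 2.0000
    t=0.2309 [x] (5,6)
    t=0.9200 [y] (5,7)
    t=1.3856 [x] (4,7)
    t=2.5403 [x] (3,7)
    t=2.9200 [y] (3,8) — stop
  → r_2 = 2.9200
beam 3: φ=0°, α=195°
  cosα=-0.9659 sinα=-0.2588 | (6,6) | tMaxX 0.2071 tMaxY 2.0864 | tΔX 1.0353 tΔY 3.8637
    t=0.2071 [x] (5,6)
    t=1.2423 [x] (4,6)
    t=2.0864 [y] (4,5)
    t=2.2776 [x] (3,5)
    t=3.3129 [x] (2,5)
    t=4.3482 [x] (1,5)
    t=5.3834 [x] (0,5) — stop
  → r_3 = 5.3834
beam 4: φ=45°, α=240°
  cosα=-0.5000 sinα=-0.8660 | (6,6) | tMaxX 0.4000 tMaxY 0.6235 | tΔX 2.0000 tΔY 1.1547
    t=0.4000 [x] (5,6)
    t=0.6235 [y] (5,5)
    t=1.7782 [y] (5,4)
    t=2.4000 [x] (4,4)
    t=2.9329 [y] (4,3)
    t=4.0876 [y] (4,2)
    t=4.4000 [x] (3,2)
    t=5.2423 [y] (3,1)
    t=6.3970 [y] (3,0) — stop
  → r_4 = 6.3970
beam 5: φ=90°, α=285°
  cosα=0.2588 sinα=-0.9659 | (6,6) | tMaxX 3.0910 tMaxY 0.5590 | tΔX 3.8637 tΔY 1.0353
    t=0.5590 [y] (6,5)
    t=1.5943 [y] (6,4)
    t=2.6296 [y] (6,3)
    t=3.0910 [x] (7,3) — stop
  → r_5 = 3.0910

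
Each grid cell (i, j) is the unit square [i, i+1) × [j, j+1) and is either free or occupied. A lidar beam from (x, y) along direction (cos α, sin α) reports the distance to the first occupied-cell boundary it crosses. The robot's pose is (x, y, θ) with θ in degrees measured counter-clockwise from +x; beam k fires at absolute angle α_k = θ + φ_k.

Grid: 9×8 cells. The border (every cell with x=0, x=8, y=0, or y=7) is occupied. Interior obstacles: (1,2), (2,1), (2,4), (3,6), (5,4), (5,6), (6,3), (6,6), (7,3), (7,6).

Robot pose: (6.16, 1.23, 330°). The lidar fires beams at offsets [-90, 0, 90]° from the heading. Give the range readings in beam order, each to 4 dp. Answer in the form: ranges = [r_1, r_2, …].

beam 1: φ=-90°, α=240°
  cosα=-0.5000 sinα=-0.8660 | (6,1) | tMaxX 0.3200 tMaxY 0.2656 | tΔX 2.0000 tΔY 1.1547
    t=0.2656 [y] (6,0) — stop
  → r_1 = 0.2656
beam 2: φ=0°, α=330°
  cosα=0.8660 sinα=-0.5000 | (6,1) | tMaxX 0.9699 tMaxY 0.4600 | tΔX 1.1547 tΔY 2.0000
    t=0.4600 [y] (6,0) — stop
  → r_2 = 0.4600
beam 3: φ=90°, α=60°
  cosα=0.5000 sinα=0.8660 | (6,1) | tMaxX 1.6800 tMaxY 0.8891 | tΔX 2.0000 tΔY 1.1547
    t=0.8891 [y] (6,2)
    t=1.6800 [x] (7,2)
    t=2.0438 [y] (7,3) — stop
  → r_3 = 2.0438

ranges = [0.2656, 0.4600, 2.0438]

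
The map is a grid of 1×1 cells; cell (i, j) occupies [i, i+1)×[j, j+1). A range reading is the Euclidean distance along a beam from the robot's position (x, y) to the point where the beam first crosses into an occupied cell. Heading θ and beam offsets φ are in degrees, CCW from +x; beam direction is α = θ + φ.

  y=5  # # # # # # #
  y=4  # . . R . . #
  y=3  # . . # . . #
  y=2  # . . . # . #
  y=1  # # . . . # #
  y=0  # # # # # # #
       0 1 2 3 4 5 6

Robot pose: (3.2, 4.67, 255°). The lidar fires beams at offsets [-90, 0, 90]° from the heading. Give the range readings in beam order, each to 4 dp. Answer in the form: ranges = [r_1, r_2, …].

ranges = [1.2750, 0.6936, 2.8988]

beam 1: φ=-90°, α=165°
  direction (-0.9659, 0.2588); cell (3,4); t to first gridline: x 0.2071, y 1.2750 (then +1.0353 / +3.8637)
    (2,4) via x @ 0.2071
    (1,4) via x @ 1.2423
    (1,5) via y @ 1.2750  # hit
  → r_1 = 1.2750
beam 2: φ=0°, α=255°
  direction (-0.2588, -0.9659); cell (3,4); t to first gridline: x 0.7727, y 0.6936 (then +3.8637 / +1.0353)
    (3,3) via y @ 0.6936  # hit
  → r_2 = 0.6936
beam 3: φ=90°, α=345°
  direction (0.9659, -0.2588); cell (3,4); t to first gridline: x 0.8282, y 2.5887 (then +1.0353 / +3.8637)
    (4,4) via x @ 0.8282
    (5,4) via x @ 1.8635
    (5,3) via y @ 2.5887
    (6,3) via x @ 2.8988  # hit
  → r_3 = 2.8988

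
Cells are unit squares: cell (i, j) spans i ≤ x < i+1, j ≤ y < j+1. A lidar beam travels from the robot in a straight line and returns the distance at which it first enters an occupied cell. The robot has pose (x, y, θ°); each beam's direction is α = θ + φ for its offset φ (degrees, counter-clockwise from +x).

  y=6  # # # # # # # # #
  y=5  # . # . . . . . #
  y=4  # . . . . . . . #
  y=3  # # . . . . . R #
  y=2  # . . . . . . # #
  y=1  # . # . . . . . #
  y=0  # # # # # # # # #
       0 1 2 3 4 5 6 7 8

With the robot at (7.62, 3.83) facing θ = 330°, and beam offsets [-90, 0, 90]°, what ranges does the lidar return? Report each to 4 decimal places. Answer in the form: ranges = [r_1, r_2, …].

beam 1: φ=-90°, α=240°
  d=(-0.5000,-0.8660)  start (7,3)  tX=1.2400 tY=0.9584  stride 1/|dx|=2.0000 1/|dy|=1.1547
    cross y-line → (7,2), t=0.9584 (wall)
  → r_1 = 0.9584
beam 2: φ=0°, α=330°
  d=(0.8660,-0.5000)  start (7,3)  tX=0.4388 tY=1.6600  stride 1/|dx|=1.1547 1/|dy|=2.0000
    cross x-line → (8,3), t=0.4388 (wall)
  → r_2 = 0.4388
beam 3: φ=90°, α=60°
  d=(0.5000,0.8660)  start (7,3)  tX=0.7600 tY=0.1963  stride 1/|dx|=2.0000 1/|dy|=1.1547
    cross y-line → (7,4), t=0.1963
    cross x-line → (8,4), t=0.7600 (wall)
  → r_3 = 0.7600

ranges = [0.9584, 0.4388, 0.7600]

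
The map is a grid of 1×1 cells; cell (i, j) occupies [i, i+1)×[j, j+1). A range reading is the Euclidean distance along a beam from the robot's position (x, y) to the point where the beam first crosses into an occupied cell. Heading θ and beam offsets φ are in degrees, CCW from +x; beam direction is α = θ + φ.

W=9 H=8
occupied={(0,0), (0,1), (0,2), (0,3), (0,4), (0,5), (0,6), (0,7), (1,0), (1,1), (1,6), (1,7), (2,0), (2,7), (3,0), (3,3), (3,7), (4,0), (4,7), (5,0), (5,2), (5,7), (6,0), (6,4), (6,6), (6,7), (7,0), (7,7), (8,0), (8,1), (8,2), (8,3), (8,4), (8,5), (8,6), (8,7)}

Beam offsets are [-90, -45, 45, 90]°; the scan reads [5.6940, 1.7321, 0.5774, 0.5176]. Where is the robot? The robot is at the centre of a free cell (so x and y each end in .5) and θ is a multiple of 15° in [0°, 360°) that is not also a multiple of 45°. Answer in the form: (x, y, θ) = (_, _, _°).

Candidates: 36 free-cell centres × 16 headings = 576 poses. Raycast each; keep the one whose scan matches to 4 dp.
  (5.5, 4.5, 150°): beam 1 = 1.7321 ≠ 5.6940 ✗
  (7.5, 1.5, 195°): beam 1 = 2.5882 ≠ 5.6940 ✗
  (5.5, 6.5, 240°): beam 1 = 1.0000 ≠ 5.6940 ✗
  (3.5, 1.5, 210°): beam 1 = 5.0000 ≠ 5.6940 ✗
  …
  (5.5, 6.5, 345°): r_1=5.6940, r_2=1.7321, r_3=0.5774, r_4=0.5176 — all match ✓
Unique over the lattice → pose = (5.5, 6.5, 345°).

(x, y, θ) = (5.5, 6.5, 345°)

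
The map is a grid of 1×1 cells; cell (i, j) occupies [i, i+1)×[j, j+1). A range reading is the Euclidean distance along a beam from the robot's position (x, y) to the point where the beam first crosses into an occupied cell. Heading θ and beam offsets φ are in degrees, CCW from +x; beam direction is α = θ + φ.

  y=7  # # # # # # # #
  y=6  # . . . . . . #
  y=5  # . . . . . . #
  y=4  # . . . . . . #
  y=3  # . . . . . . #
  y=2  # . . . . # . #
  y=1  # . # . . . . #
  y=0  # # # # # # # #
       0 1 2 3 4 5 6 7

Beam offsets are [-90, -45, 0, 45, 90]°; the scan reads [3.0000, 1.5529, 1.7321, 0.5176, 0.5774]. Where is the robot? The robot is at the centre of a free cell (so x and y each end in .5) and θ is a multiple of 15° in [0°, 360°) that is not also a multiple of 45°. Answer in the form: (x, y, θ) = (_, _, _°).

Candidates: 34 free-cell centres × 16 headings = 544 poses. Raycast each; keep the one whose scan matches to 4 dp.
  (3.5, 5.5, 30°): beam 2 = 3.6235 ≠ 1.5529 ✗
  (1.5, 2.5, 165°): beam 1 = 4.6587 ≠ 3.0000 ✗
  (4.5, 5.5, 345°): beam 1 = 4.6587 ≠ 3.0000 ✗
  (3.5, 3.5, 120°): beam 1 = 4.0415 ≠ 3.0000 ✗
  (4.5, 6.5, 330°): beam 1 = 6.3509 ≠ 3.0000 ✗
  …
  (2.5, 2.5, 210°): r_1=3.0000, r_2=1.5529, r_3=1.7321, r_4=0.5176, r_5=0.5774 — all match ✓
Only this pose fits every beam.

(x, y, θ) = (2.5, 2.5, 210°)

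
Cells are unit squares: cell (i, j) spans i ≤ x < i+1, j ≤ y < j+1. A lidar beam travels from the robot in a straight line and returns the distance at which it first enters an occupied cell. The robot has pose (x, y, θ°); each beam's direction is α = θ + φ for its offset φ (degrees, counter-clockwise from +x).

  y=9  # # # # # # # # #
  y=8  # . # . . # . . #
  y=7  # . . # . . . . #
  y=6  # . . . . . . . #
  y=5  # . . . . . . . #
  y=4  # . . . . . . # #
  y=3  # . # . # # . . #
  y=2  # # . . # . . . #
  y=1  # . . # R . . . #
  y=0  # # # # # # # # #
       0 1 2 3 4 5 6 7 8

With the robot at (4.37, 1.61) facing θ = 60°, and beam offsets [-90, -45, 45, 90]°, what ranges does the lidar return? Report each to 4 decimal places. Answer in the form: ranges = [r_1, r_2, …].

beam 1: φ=-90°, α=330°
  dir = (cos 330°, sin 330°) = (0.8660, -0.5000); from cell (4,1)
  next x-line at t=0.7275, next y-line at t=1.2200; Δt_x=1.1547, Δt_y=2.0000
    x: enter (5,1) at t=0.7275
    y: enter (5,0) at t=1.2200 ← occupied
  → r_1 = 1.2200
beam 2: φ=-45°, α=15°
  dir = (cos 15°, sin 15°) = (0.9659, 0.2588); from cell (4,1)
  next x-line at t=0.6522, next y-line at t=1.5068; Δt_x=1.0353, Δt_y=3.8637
    x: enter (5,1) at t=0.6522
    y: enter (5,2) at t=1.5068
    x: enter (6,2) at t=1.6875
    x: enter (7,2) at t=2.7228
    x: enter (8,2) at t=3.7581 ← occupied
  → r_2 = 3.7581
beam 3: φ=45°, α=105°
  dir = (cos 105°, sin 105°) = (-0.2588, 0.9659); from cell (4,1)
  next x-line at t=1.4296, next y-line at t=0.4038; Δt_x=3.8637, Δt_y=1.0353
    y: enter (4,2) at t=0.4038 ← occupied
  → r_3 = 0.4038
beam 4: φ=90°, α=150°
  dir = (cos 150°, sin 150°) = (-0.8660, 0.5000); from cell (4,1)
  next x-line at t=0.4272, next y-line at t=0.7800; Δt_x=1.1547, Δt_y=2.0000
    x: enter (3,1) at t=0.4272 ← occupied
  → r_4 = 0.4272

ranges = [1.2200, 3.7581, 0.4038, 0.4272]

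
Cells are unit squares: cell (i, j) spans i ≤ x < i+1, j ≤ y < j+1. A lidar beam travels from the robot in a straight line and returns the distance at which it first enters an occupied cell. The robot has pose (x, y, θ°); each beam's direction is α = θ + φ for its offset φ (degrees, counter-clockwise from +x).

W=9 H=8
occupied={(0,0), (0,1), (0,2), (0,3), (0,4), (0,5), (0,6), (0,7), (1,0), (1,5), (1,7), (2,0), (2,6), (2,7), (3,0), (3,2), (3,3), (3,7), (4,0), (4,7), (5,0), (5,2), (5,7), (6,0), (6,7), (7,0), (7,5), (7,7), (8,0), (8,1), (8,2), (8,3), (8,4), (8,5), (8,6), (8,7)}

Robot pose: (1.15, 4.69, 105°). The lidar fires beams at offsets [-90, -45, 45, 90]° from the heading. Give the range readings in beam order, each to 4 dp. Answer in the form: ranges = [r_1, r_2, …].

beam 1: φ=-90°, α=15°
  dir = (cos 15°, sin 15°) = (0.9659, 0.2588); from cell (1,4)
  next x-line at t=0.8800, next y-line at t=1.1977; Δt_x=1.0353, Δt_y=3.8637
    x: enter (2,4) at t=0.8800
    y: enter (2,5) at t=1.1977
    x: enter (3,5) at t=1.9153
    x: enter (4,5) at t=2.9505
    x: enter (5,5) at t=3.9858
    x: enter (6,5) at t=5.0211
    y: enter (6,6) at t=5.0615
    x: enter (7,6) at t=6.0564
    x: enter (8,6) at t=7.0916 ← occupied
  → r_1 = 7.0916
beam 2: φ=-45°, α=60°
  dir = (cos 60°, sin 60°) = (0.5000, 0.8660); from cell (1,4)
  next x-line at t=1.7000, next y-line at t=0.3580; Δt_x=2.0000, Δt_y=1.1547
    y: enter (1,5) at t=0.3580 ← occupied
  → r_2 = 0.3580
beam 3: φ=45°, α=150°
  dir = (cos 150°, sin 150°) = (-0.8660, 0.5000); from cell (1,4)
  next x-line at t=0.1732, next y-line at t=0.6200; Δt_x=1.1547, Δt_y=2.0000
    x: enter (0,4) at t=0.1732 ← occupied
  → r_3 = 0.1732
beam 4: φ=90°, α=195°
  dir = (cos 195°, sin 195°) = (-0.9659, -0.2588); from cell (1,4)
  next x-line at t=0.1553, next y-line at t=2.6660; Δt_x=1.0353, Δt_y=3.8637
    x: enter (0,4) at t=0.1553 ← occupied
  → r_4 = 0.1553

ranges = [7.0916, 0.3580, 0.1732, 0.1553]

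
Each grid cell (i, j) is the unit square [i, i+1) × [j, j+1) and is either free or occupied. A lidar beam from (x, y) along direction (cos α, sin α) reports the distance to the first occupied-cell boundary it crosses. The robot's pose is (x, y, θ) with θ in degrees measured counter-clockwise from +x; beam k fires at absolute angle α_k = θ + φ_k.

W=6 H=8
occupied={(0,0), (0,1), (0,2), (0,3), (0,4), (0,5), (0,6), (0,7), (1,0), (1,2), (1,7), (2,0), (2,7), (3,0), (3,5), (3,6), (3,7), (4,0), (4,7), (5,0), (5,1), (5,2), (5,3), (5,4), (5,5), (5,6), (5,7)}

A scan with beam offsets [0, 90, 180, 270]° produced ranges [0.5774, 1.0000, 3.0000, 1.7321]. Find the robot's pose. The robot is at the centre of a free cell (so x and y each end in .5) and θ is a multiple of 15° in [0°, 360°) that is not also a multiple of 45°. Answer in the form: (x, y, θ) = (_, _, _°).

(x, y, θ) = (3.5, 1.5, 240°)

The pose lattice has 21·16 = 336 candidates. Test each by forward raycasting.
  (1.5, 3.5, 345°): beam 1 = 3.6235 ≠ 0.5774 ✗
  (3.5, 4.5, 255°): beam 1 = 3.6235 ≠ 0.5774 ✗
  (2.5, 6.5, 15°): beam 1 = 0.5176 ≠ 0.5774 ✗
  …
  (3.5, 1.5, 240°): r_1=0.5774, r_2=1.0000, r_3=3.0000, r_4=1.7321 — all match ✓
Unique over the lattice → pose = (3.5, 1.5, 240°).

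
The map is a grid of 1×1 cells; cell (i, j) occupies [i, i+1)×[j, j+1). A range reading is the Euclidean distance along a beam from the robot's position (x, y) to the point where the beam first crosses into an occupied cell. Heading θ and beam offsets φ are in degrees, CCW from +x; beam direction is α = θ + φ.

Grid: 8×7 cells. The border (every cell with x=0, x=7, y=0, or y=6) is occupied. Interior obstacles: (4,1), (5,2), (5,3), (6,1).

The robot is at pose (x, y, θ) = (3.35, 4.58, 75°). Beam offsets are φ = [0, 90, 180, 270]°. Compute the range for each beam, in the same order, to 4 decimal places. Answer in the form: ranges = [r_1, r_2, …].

beam 1: φ=0°, α=75°
  dir = (cos 75°, sin 75°) = (0.2588, 0.9659); from cell (3,4)
  next x-line at t=2.5114, next y-line at t=0.4348; Δt_x=3.8637, Δt_y=1.0353
    y: enter (3,5) at t=0.4348
    y: enter (3,6) at t=1.4701 ← occupied
  → r_1 = 1.4701
beam 2: φ=90°, α=165°
  dir = (cos 165°, sin 165°) = (-0.9659, 0.2588); from cell (3,4)
  next x-line at t=0.3623, next y-line at t=1.6228; Δt_x=1.0353, Δt_y=3.8637
    x: enter (2,4) at t=0.3623
    x: enter (1,4) at t=1.3976
    y: enter (1,5) at t=1.6228
    x: enter (0,5) at t=2.4329 ← occupied
  → r_2 = 2.4329
beam 3: φ=180°, α=255°
  dir = (cos 255°, sin 255°) = (-0.2588, -0.9659); from cell (3,4)
  next x-line at t=1.3523, next y-line at t=0.6005; Δt_x=3.8637, Δt_y=1.0353
    y: enter (3,3) at t=0.6005
    x: enter (2,3) at t=1.3523
    y: enter (2,2) at t=1.6357
    y: enter (2,1) at t=2.6710
    y: enter (2,0) at t=3.7063 ← occupied
  → r_3 = 3.7063
beam 4: φ=270°, α=345°
  dir = (cos 345°, sin 345°) = (0.9659, -0.2588); from cell (3,4)
  next x-line at t=0.6729, next y-line at t=2.2409; Δt_x=1.0353, Δt_y=3.8637
    x: enter (4,4) at t=0.6729
    x: enter (5,4) at t=1.7082
    y: enter (5,3) at t=2.2409 ← occupied
  → r_4 = 2.2409

ranges = [1.4701, 2.4329, 3.7063, 2.2409]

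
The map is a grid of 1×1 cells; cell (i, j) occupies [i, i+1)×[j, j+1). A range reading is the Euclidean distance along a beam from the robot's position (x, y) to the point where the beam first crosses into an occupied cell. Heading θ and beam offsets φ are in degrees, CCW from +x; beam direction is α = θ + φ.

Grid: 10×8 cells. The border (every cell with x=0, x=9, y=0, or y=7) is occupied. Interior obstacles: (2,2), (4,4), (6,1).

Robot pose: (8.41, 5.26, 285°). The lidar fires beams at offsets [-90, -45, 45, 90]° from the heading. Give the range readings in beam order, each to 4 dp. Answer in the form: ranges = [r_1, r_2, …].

beam 1: φ=-90°, α=195°
  dir = (cos 195°, sin 195°) = (-0.9659, -0.2588); from cell (8,5)
  next x-line at t=0.4245, next y-line at t=1.0046; Δt_x=1.0353, Δt_y=3.8637
    x: enter (7,5) at t=0.4245
    y: enter (7,4) at t=1.0046
    x: enter (6,4) at t=1.4597
    x: enter (5,4) at t=2.4950
    x: enter (4,4) at t=3.5303 ← occupied
  → r_1 = 3.5303
beam 2: φ=-45°, α=240°
  dir = (cos 240°, sin 240°) = (-0.5000, -0.8660); from cell (8,5)
  next x-line at t=0.8200, next y-line at t=0.3002; Δt_x=2.0000, Δt_y=1.1547
    y: enter (8,4) at t=0.3002
    x: enter (7,4) at t=0.8200
    y: enter (7,3) at t=1.4549
    y: enter (7,2) at t=2.6096
    x: enter (6,2) at t=2.8200
    y: enter (6,1) at t=3.7643 ← occupied
  → r_2 = 3.7643
beam 3: φ=45°, α=330°
  dir = (cos 330°, sin 330°) = (0.8660, -0.5000); from cell (8,5)
  next x-line at t=0.6813, next y-line at t=0.5200; Δt_x=1.1547, Δt_y=2.0000
    y: enter (8,4) at t=0.5200
    x: enter (9,4) at t=0.6813 ← occupied
  → r_3 = 0.6813
beam 4: φ=90°, α=15°
  dir = (cos 15°, sin 15°) = (0.9659, 0.2588); from cell (8,5)
  next x-line at t=0.6108, next y-line at t=2.8591; Δt_x=1.0353, Δt_y=3.8637
    x: enter (9,5) at t=0.6108 ← occupied
  → r_4 = 0.6108

ranges = [3.5303, 3.7643, 0.6813, 0.6108]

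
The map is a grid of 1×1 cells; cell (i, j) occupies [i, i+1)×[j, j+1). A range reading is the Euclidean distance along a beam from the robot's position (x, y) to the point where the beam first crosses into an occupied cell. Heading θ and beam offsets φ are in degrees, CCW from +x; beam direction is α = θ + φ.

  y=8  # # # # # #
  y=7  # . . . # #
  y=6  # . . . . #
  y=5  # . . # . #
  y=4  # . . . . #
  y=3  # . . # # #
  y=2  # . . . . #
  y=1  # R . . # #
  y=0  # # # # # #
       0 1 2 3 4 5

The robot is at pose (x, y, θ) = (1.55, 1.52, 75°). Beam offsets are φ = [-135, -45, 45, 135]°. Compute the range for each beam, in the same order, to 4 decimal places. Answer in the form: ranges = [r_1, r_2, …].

ranges = [0.6004, 2.9600, 1.1000, 0.6351]

beam 1: φ=-135°, α=300°
  d=(0.5000,-0.8660)  start (1,1)  tX=0.9000 tY=0.6004  stride 1/|dx|=2.0000 1/|dy|=1.1547
    cross y-line → (1,0), t=0.6004 (wall)
  → r_1 = 0.6004
beam 2: φ=-45°, α=30°
  d=(0.8660,0.5000)  start (1,1)  tX=0.5196 tY=0.9600  stride 1/|dx|=1.1547 1/|dy|=2.0000
    cross x-line → (2,1), t=0.5196
    cross y-line → (2,2), t=0.9600
    cross x-line → (3,2), t=1.6743
    cross x-line → (4,2), t=2.8290
    cross y-line → (4,3), t=2.9600 (wall)
  → r_2 = 2.9600
beam 3: φ=45°, α=120°
  d=(-0.5000,0.8660)  start (1,1)  tX=1.1000 tY=0.5543  stride 1/|dx|=2.0000 1/|dy|=1.1547
    cross y-line → (1,2), t=0.5543
    cross x-line → (0,2), t=1.1000 (wall)
  → r_3 = 1.1000
beam 4: φ=135°, α=210°
  d=(-0.8660,-0.5000)  start (1,1)  tX=0.6351 tY=1.0400  stride 1/|dx|=1.1547 1/|dy|=2.0000
    cross x-line → (0,1), t=0.6351 (wall)
  → r_4 = 0.6351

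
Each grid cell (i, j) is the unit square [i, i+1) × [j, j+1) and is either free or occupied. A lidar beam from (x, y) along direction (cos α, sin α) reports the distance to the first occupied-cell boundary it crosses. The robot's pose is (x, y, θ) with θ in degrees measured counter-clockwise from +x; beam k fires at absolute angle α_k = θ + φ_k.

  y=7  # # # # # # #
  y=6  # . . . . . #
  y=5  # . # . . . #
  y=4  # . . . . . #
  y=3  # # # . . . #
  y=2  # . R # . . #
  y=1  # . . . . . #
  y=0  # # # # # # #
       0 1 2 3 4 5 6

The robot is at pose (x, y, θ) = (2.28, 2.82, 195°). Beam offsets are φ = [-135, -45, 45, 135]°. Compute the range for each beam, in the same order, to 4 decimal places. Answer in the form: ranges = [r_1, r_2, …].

beam 1: φ=-135°, α=60°
  d=(0.5000,0.8660)  start (2,2)  tX=1.4400 tY=0.2078  stride 1/|dx|=2.0000 1/|dy|=1.1547
    cross y-line → (2,3), t=0.2078 (wall)
  → r_1 = 0.2078
beam 2: φ=-45°, α=150°
  d=(-0.8660,0.5000)  start (2,2)  tX=0.3233 tY=0.3600  stride 1/|dx|=1.1547 1/|dy|=2.0000
    cross x-line → (1,2), t=0.3233
    cross y-line → (1,3), t=0.3600 (wall)
  → r_2 = 0.3600
beam 3: φ=45°, α=240°
  d=(-0.5000,-0.8660)  start (2,2)  tX=0.5600 tY=0.9469  stride 1/|dx|=2.0000 1/|dy|=1.1547
    cross x-line → (1,2), t=0.5600
    cross y-line → (1,1), t=0.9469
    cross y-line → (1,0), t=2.1016 (wall)
  → r_3 = 2.1016
beam 4: φ=135°, α=330°
  d=(0.8660,-0.5000)  start (2,2)  tX=0.8314 tY=1.6400  stride 1/|dx|=1.1547 1/|dy|=2.0000
    cross x-line → (3,2), t=0.8314 (wall)
  → r_4 = 0.8314

ranges = [0.2078, 0.3600, 2.1016, 0.8314]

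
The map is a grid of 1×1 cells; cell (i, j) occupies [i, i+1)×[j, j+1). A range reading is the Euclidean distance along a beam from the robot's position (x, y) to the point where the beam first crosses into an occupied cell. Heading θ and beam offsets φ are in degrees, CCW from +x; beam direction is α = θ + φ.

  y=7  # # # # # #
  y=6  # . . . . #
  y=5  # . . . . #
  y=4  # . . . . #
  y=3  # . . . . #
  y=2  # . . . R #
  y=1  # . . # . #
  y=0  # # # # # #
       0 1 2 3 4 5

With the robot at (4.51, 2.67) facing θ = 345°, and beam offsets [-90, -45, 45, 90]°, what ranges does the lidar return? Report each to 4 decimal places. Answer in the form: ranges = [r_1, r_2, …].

beam 1: φ=-90°, α=255°
  d=(-0.2588,-0.9659)  start (4,2)  tX=1.9705 tY=0.6936  stride 1/|dx|=3.8637 1/|dy|=1.0353
    cross y-line → (4,1), t=0.6936
    cross y-line → (4,0), t=1.7289 (wall)
  → r_1 = 1.7289
beam 2: φ=-45°, α=300°
  d=(0.5000,-0.8660)  start (4,2)  tX=0.9800 tY=0.7736  stride 1/|dx|=2.0000 1/|dy|=1.1547
    cross y-line → (4,1), t=0.7736
    cross x-line → (5,1), t=0.9800 (wall)
  → r_2 = 0.9800
beam 3: φ=45°, α=30°
  d=(0.8660,0.5000)  start (4,2)  tX=0.5658 tY=0.6600  stride 1/|dx|=1.1547 1/|dy|=2.0000
    cross x-line → (5,2), t=0.5658 (wall)
  → r_3 = 0.5658
beam 4: φ=90°, α=75°
  d=(0.2588,0.9659)  start (4,2)  tX=1.8932 tY=0.3416  stride 1/|dx|=3.8637 1/|dy|=1.0353
    cross y-line → (4,3), t=0.3416
    cross y-line → (4,4), t=1.3769
    cross x-line → (5,4), t=1.8932 (wall)
  → r_4 = 1.8932

ranges = [1.7289, 0.9800, 0.5658, 1.8932]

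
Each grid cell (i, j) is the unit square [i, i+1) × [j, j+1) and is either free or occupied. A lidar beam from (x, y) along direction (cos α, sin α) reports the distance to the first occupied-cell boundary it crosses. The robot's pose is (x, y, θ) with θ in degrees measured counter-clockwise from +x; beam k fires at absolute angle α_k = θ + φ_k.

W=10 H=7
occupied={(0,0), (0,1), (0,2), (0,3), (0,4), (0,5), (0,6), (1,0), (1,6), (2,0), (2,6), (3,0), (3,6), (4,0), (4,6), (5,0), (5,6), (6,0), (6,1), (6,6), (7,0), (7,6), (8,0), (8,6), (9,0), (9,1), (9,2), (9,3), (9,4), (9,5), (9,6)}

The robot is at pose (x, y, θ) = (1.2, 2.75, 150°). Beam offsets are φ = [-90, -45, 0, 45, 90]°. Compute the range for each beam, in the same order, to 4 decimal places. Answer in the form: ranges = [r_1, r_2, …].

beam 1: φ=-90°, α=60°
  d=(0.5000,0.8660)  start (1,2)  tX=1.6000 tY=0.2887  stride 1/|dx|=2.0000 1/|dy|=1.1547
    cross y-line → (1,3), t=0.2887
    cross y-line → (1,4), t=1.4434
    cross x-line → (2,4), t=1.6000
    cross y-line → (2,5), t=2.5981
    cross x-line → (3,5), t=3.6000
    cross y-line → (3,6), t=3.7528 (wall)
  → r_1 = 3.7528
beam 2: φ=-45°, α=105°
  d=(-0.2588,0.9659)  start (1,2)  tX=0.7727 tY=0.2588  stride 1/|dx|=3.8637 1/|dy|=1.0353
    cross y-line → (1,3), t=0.2588
    cross x-line → (0,3), t=0.7727 (wall)
  → r_2 = 0.7727
beam 3: φ=0°, α=150°
  d=(-0.8660,0.5000)  start (1,2)  tX=0.2309 tY=0.5000  stride 1/|dx|=1.1547 1/|dy|=2.0000
    cross x-line → (0,2), t=0.2309 (wall)
  → r_3 = 0.2309
beam 4: φ=45°, α=195°
  d=(-0.9659,-0.2588)  start (1,2)  tX=0.2071 tY=2.8978  stride 1/|dx|=1.0353 1/|dy|=3.8637
    cross x-line → (0,2), t=0.2071 (wall)
  → r_4 = 0.2071
beam 5: φ=90°, α=240°
  d=(-0.5000,-0.8660)  start (1,2)  tX=0.4000 tY=0.8660  stride 1/|dx|=2.0000 1/|dy|=1.1547
    cross x-line → (0,2), t=0.4000 (wall)
  → r_5 = 0.4000

ranges = [3.7528, 0.7727, 0.2309, 0.2071, 0.4000]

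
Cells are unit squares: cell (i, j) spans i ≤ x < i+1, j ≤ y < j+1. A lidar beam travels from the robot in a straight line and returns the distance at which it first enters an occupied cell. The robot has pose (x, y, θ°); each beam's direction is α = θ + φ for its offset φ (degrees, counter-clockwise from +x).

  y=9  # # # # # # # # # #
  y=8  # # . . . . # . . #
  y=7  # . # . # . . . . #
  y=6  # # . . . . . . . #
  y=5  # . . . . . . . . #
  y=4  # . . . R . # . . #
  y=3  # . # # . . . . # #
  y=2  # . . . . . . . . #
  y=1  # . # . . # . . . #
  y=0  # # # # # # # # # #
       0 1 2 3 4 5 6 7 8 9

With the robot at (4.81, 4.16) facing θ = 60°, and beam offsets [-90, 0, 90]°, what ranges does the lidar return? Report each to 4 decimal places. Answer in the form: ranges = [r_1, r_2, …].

beam 1: φ=-90°, α=330°
  dir = (cos 330°, sin 330°) = (0.8660, -0.5000); from cell (4,4)
  next x-line at t=0.2194, next y-line at t=0.3200; Δt_x=1.1547, Δt_y=2.0000
    x: enter (5,4) at t=0.2194
    y: enter (5,3) at t=0.3200
    x: enter (6,3) at t=1.3741
    y: enter (6,2) at t=2.3200
    x: enter (7,2) at t=2.5288
    x: enter (8,2) at t=3.6835
    y: enter (8,1) at t=4.3200
    x: enter (9,1) at t=4.8382 ← occupied
  → r_1 = 4.8382
beam 2: φ=0°, α=60°
  dir = (cos 60°, sin 60°) = (0.5000, 0.8660); from cell (4,4)
  next x-line at t=0.3800, next y-line at t=0.9699; Δt_x=2.0000, Δt_y=1.1547
    x: enter (5,4) at t=0.3800
    y: enter (5,5) at t=0.9699
    y: enter (5,6) at t=2.1246
    x: enter (6,6) at t=2.3800
    y: enter (6,7) at t=3.2793
    x: enter (7,7) at t=4.3800
    y: enter (7,8) at t=4.4341
    y: enter (7,9) at t=5.5888 ← occupied
  → r_2 = 5.5888
beam 3: φ=90°, α=150°
  dir = (cos 150°, sin 150°) = (-0.8660, 0.5000); from cell (4,4)
  next x-line at t=0.9353, next y-line at t=1.6800; Δt_x=1.1547, Δt_y=2.0000
    x: enter (3,4) at t=0.9353
    y: enter (3,5) at t=1.6800
    x: enter (2,5) at t=2.0900
    x: enter (1,5) at t=3.2447
    y: enter (1,6) at t=3.6800 ← occupied
  → r_3 = 3.6800

ranges = [4.8382, 5.5888, 3.6800]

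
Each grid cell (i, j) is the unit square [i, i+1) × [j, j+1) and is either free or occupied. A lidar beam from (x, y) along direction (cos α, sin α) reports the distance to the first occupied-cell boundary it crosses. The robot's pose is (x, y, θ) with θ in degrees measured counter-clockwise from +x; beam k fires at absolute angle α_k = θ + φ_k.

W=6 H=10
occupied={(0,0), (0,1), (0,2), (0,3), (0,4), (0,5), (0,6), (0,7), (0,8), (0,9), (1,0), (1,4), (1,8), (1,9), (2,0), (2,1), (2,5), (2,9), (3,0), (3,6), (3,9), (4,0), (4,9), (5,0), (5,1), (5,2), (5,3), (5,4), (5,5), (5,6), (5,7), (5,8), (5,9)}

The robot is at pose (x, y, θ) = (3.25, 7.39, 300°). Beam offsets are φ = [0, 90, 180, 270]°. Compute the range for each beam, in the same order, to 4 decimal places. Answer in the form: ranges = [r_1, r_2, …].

beam 1: φ=0°, α=300°
  d=(0.5000,-0.8660)  start (3,7)  tX=1.5000 tY=0.4503  stride 1/|dx|=2.0000 1/|dy|=1.1547
    cross y-line → (3,6), t=0.4503 (wall)
  → r_1 = 0.4503
beam 2: φ=90°, α=30°
  d=(0.8660,0.5000)  start (3,7)  tX=0.8660 tY=1.2200  stride 1/|dx|=1.1547 1/|dy|=2.0000
    cross x-line → (4,7), t=0.8660
    cross y-line → (4,8), t=1.2200
    cross x-line → (5,8), t=2.0207 (wall)
  → r_2 = 2.0207
beam 3: φ=180°, α=120°
  d=(-0.5000,0.8660)  start (3,7)  tX=0.5000 tY=0.7044  stride 1/|dx|=2.0000 1/|dy|=1.1547
    cross x-line → (2,7), t=0.5000
    cross y-line → (2,8), t=0.7044
    cross y-line → (2,9), t=1.8591 (wall)
  → r_3 = 1.8591
beam 4: φ=270°, α=210°
  d=(-0.8660,-0.5000)  start (3,7)  tX=0.2887 tY=0.7800  stride 1/|dx|=1.1547 1/|dy|=2.0000
    cross x-line → (2,7), t=0.2887
    cross y-line → (2,6), t=0.7800
    cross x-line → (1,6), t=1.4434
    cross x-line → (0,6), t=2.5981 (wall)
  → r_4 = 2.5981

ranges = [0.4503, 2.0207, 1.8591, 2.5981]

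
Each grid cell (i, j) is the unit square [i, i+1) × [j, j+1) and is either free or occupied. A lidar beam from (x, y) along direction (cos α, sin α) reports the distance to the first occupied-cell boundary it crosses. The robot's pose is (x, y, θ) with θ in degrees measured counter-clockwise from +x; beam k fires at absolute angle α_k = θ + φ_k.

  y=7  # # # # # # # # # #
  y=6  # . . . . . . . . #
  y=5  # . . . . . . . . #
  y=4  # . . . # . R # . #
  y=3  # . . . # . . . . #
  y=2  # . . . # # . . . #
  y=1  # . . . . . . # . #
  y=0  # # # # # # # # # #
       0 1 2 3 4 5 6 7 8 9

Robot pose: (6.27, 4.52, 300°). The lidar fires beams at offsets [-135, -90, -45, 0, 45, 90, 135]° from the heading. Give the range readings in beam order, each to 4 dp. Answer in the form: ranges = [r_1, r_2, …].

beam 1: φ=-135°, α=165°
  dir = (cos 165°, sin 165°) = (-0.9659, 0.2588); from cell (6,4)
  next x-line at t=0.2795, next y-line at t=1.8546; Δt_x=1.0353, Δt_y=3.8637
    x: enter (5,4) at t=0.2795
    x: enter (4,4) at t=1.3148 ← occupied
  → r_1 = 1.3148
beam 2: φ=-90°, α=210°
  dir = (cos 210°, sin 210°) = (-0.8660, -0.5000); from cell (6,4)
  next x-line at t=0.3118, next y-line at t=1.0400; Δt_x=1.1547, Δt_y=2.0000
    x: enter (5,4) at t=0.3118
    y: enter (5,3) at t=1.0400
    x: enter (4,3) at t=1.4665 ← occupied
  → r_2 = 1.4665
beam 3: φ=-45°, α=255°
  dir = (cos 255°, sin 255°) = (-0.2588, -0.9659); from cell (6,4)
  next x-line at t=1.0432, next y-line at t=0.5383; Δt_x=3.8637, Δt_y=1.0353
    y: enter (6,3) at t=0.5383
    x: enter (5,3) at t=1.0432
    y: enter (5,2) at t=1.5736 ← occupied
  → r_3 = 1.5736
beam 4: φ=0°, α=300°
  dir = (cos 300°, sin 300°) = (0.5000, -0.8660); from cell (6,4)
  next x-line at t=1.4600, next y-line at t=0.6004; Δt_x=2.0000, Δt_y=1.1547
    y: enter (6,3) at t=0.6004
    x: enter (7,3) at t=1.4600
    y: enter (7,2) at t=1.7551
    y: enter (7,1) at t=2.9098 ← occupied
  → r_4 = 2.9098
beam 5: φ=45°, α=345°
  dir = (cos 345°, sin 345°) = (0.9659, -0.2588); from cell (6,4)
  next x-line at t=0.7558, next y-line at t=2.0091; Δt_x=1.0353, Δt_y=3.8637
    x: enter (7,4) at t=0.7558 ← occupied
  → r_5 = 0.7558
beam 6: φ=90°, α=30°
  dir = (cos 30°, sin 30°) = (0.8660, 0.5000); from cell (6,4)
  next x-line at t=0.8429, next y-line at t=0.9600; Δt_x=1.1547, Δt_y=2.0000
    x: enter (7,4) at t=0.8429 ← occupied
  → r_6 = 0.8429
beam 7: φ=135°, α=75°
  dir = (cos 75°, sin 75°) = (0.2588, 0.9659); from cell (6,4)
  next x-line at t=2.8205, next y-line at t=0.4969; Δt_x=3.8637, Δt_y=1.0353
    y: enter (6,5) at t=0.4969
    y: enter (6,6) at t=1.5322
    y: enter (6,7) at t=2.5675 ← occupied
  → r_7 = 2.5675

ranges = [1.3148, 1.4665, 1.5736, 2.9098, 0.7558, 0.8429, 2.5675]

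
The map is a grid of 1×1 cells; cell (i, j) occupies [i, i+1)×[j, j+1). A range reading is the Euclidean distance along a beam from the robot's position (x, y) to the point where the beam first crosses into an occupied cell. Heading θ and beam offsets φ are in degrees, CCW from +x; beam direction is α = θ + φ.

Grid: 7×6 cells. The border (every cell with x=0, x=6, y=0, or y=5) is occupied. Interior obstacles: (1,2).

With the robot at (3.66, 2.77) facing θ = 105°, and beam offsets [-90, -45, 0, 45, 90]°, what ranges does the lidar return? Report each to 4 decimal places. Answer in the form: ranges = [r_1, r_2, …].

beam 1: φ=-90°, α=15°
  cosα=0.9659 sinα=0.2588 | (3,2) | tMaxX 0.3520 tMaxY 0.8887 | tΔX 1.0353 tΔY 3.8637
    t=0.3520 [x] (4,2)
    t=0.8887 [y] (4,3)
    t=1.3873 [x] (5,3)
    t=2.4225 [x] (6,3) — stop
  → r_1 = 2.4225
beam 2: φ=-45°, α=60°
  cosα=0.5000 sinα=0.8660 | (3,2) | tMaxX 0.6800 tMaxY 0.2656 | tΔX 2.0000 tΔY 1.1547
    t=0.2656 [y] (3,3)
    t=0.6800 [x] (4,3)
    t=1.4203 [y] (4,4)
    t=2.5750 [y] (4,5) — stop
  → r_2 = 2.5750
beam 3: φ=0°, α=105°
  cosα=-0.2588 sinα=0.9659 | (3,2) | tMaxX 2.5500 tMaxY 0.2381 | tΔX 3.8637 tΔY 1.0353
    t=0.2381 [y] (3,3)
    t=1.2734 [y] (3,4)
    t=2.3087 [y] (3,5) — stop
  → r_3 = 2.3087
beam 4: φ=45°, α=150°
  cosα=-0.8660 sinα=0.5000 | (3,2) | tMaxX 0.7621 tMaxY 0.4600 | tΔX 1.1547 tΔY 2.0000
    t=0.4600 [y] (3,3)
    t=0.7621 [x] (2,3)
    t=1.9168 [x] (1,3)
    t=2.4600 [y] (1,4)
    t=3.0715 [x] (0,4) — stop
  → r_4 = 3.0715
beam 5: φ=90°, α=195°
  cosα=-0.9659 sinα=-0.2588 | (3,2) | tMaxX 0.6833 tMaxY 2.9751 | tΔX 1.0353 tΔY 3.8637
    t=0.6833 [x] (2,2)
    t=1.7186 [x] (1,2) — stop
  → r_5 = 1.7186

ranges = [2.4225, 2.5750, 2.3087, 3.0715, 1.7186]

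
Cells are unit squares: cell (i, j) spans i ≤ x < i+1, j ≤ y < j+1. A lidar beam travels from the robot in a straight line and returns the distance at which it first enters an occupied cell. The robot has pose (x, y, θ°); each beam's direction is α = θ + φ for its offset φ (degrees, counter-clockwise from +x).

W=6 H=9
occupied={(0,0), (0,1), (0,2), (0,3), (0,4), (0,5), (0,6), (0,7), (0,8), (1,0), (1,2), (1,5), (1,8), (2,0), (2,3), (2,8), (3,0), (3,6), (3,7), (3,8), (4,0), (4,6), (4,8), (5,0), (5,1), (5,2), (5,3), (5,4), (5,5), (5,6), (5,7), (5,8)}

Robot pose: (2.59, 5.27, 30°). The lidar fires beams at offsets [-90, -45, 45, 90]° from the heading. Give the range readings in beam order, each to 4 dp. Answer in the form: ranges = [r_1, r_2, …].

ranges = [4.8200, 2.4950, 1.5841, 3.1523]

beam 1: φ=-90°, α=300°
  dir = (cos 300°, sin 300°) = (0.5000, -0.8660); from cell (2,5)
  next x-line at t=0.8200, next y-line at t=0.3118; Δt_x=2.0000, Δt_y=1.1547
    y: enter (2,4) at t=0.3118
    x: enter (3,4) at t=0.8200
    y: enter (3,3) at t=1.4665
    y: enter (3,2) at t=2.6212
    x: enter (4,2) at t=2.8200
    y: enter (4,1) at t=3.7759
    x: enter (5,1) at t=4.8200 ← occupied
  → r_1 = 4.8200
beam 2: φ=-45°, α=345°
  dir = (cos 345°, sin 345°) = (0.9659, -0.2588); from cell (2,5)
  next x-line at t=0.4245, next y-line at t=1.0432; Δt_x=1.0353, Δt_y=3.8637
    x: enter (3,5) at t=0.4245
    y: enter (3,4) at t=1.0432
    x: enter (4,4) at t=1.4597
    x: enter (5,4) at t=2.4950 ← occupied
  → r_2 = 2.4950
beam 3: φ=45°, α=75°
  dir = (cos 75°, sin 75°) = (0.2588, 0.9659); from cell (2,5)
  next x-line at t=1.5841, next y-line at t=0.7558; Δt_x=3.8637, Δt_y=1.0353
    y: enter (2,6) at t=0.7558
    x: enter (3,6) at t=1.5841 ← occupied
  → r_3 = 1.5841
beam 4: φ=90°, α=120°
  dir = (cos 120°, sin 120°) = (-0.5000, 0.8660); from cell (2,5)
  next x-line at t=1.1800, next y-line at t=0.8429; Δt_x=2.0000, Δt_y=1.1547
    y: enter (2,6) at t=0.8429
    x: enter (1,6) at t=1.1800
    y: enter (1,7) at t=1.9976
    y: enter (1,8) at t=3.1523 ← occupied
  → r_4 = 3.1523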